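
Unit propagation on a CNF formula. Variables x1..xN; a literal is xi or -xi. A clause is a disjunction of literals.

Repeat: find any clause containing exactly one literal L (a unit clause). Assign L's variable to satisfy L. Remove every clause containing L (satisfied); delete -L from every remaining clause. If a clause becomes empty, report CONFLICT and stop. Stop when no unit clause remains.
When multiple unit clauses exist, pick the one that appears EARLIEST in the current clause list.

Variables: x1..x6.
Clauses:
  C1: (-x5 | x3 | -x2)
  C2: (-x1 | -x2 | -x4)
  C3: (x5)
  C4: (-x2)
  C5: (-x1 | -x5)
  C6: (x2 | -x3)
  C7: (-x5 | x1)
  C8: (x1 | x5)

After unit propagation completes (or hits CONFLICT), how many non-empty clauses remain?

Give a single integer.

Answer: 1

Derivation:
unit clause [5] forces x5=T; simplify:
  drop -5 from [-5, 3, -2] -> [3, -2]
  drop -5 from [-1, -5] -> [-1]
  drop -5 from [-5, 1] -> [1]
  satisfied 2 clause(s); 6 remain; assigned so far: [5]
unit clause [-2] forces x2=F; simplify:
  drop 2 from [2, -3] -> [-3]
  satisfied 3 clause(s); 3 remain; assigned so far: [2, 5]
unit clause [-1] forces x1=F; simplify:
  drop 1 from [1] -> [] (empty!)
  satisfied 1 clause(s); 2 remain; assigned so far: [1, 2, 5]
CONFLICT (empty clause)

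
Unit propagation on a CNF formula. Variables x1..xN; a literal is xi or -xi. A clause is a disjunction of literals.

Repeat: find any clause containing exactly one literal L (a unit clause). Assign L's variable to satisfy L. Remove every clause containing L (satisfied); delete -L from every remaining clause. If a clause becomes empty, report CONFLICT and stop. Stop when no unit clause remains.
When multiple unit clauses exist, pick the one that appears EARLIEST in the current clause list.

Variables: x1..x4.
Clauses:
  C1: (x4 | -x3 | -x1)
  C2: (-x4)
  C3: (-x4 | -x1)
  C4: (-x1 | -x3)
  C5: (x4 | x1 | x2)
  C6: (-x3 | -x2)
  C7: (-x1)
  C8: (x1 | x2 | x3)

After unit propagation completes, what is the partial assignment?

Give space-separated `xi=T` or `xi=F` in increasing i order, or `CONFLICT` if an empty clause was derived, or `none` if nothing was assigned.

Answer: x1=F x2=T x3=F x4=F

Derivation:
unit clause [-4] forces x4=F; simplify:
  drop 4 from [4, -3, -1] -> [-3, -1]
  drop 4 from [4, 1, 2] -> [1, 2]
  satisfied 2 clause(s); 6 remain; assigned so far: [4]
unit clause [-1] forces x1=F; simplify:
  drop 1 from [1, 2] -> [2]
  drop 1 from [1, 2, 3] -> [2, 3]
  satisfied 3 clause(s); 3 remain; assigned so far: [1, 4]
unit clause [2] forces x2=T; simplify:
  drop -2 from [-3, -2] -> [-3]
  satisfied 2 clause(s); 1 remain; assigned so far: [1, 2, 4]
unit clause [-3] forces x3=F; simplify:
  satisfied 1 clause(s); 0 remain; assigned so far: [1, 2, 3, 4]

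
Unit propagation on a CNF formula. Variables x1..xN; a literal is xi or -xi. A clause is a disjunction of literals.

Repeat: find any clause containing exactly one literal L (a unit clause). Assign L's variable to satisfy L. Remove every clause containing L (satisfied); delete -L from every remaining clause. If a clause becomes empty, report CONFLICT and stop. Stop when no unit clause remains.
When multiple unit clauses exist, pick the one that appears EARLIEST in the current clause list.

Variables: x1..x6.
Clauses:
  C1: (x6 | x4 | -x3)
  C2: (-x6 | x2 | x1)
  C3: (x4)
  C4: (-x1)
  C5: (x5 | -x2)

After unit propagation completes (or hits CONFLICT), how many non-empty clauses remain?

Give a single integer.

unit clause [4] forces x4=T; simplify:
  satisfied 2 clause(s); 3 remain; assigned so far: [4]
unit clause [-1] forces x1=F; simplify:
  drop 1 from [-6, 2, 1] -> [-6, 2]
  satisfied 1 clause(s); 2 remain; assigned so far: [1, 4]

Answer: 2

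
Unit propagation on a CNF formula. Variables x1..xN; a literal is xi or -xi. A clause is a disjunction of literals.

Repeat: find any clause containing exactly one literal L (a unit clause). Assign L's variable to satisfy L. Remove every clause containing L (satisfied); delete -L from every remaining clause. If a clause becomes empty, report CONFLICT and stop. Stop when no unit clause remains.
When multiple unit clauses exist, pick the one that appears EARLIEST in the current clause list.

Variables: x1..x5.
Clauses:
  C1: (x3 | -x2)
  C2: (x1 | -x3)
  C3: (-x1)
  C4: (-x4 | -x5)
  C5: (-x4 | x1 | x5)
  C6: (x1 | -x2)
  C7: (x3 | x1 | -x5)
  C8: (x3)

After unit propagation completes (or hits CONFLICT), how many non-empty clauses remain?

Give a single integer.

unit clause [-1] forces x1=F; simplify:
  drop 1 from [1, -3] -> [-3]
  drop 1 from [-4, 1, 5] -> [-4, 5]
  drop 1 from [1, -2] -> [-2]
  drop 1 from [3, 1, -5] -> [3, -5]
  satisfied 1 clause(s); 7 remain; assigned so far: [1]
unit clause [-3] forces x3=F; simplify:
  drop 3 from [3, -2] -> [-2]
  drop 3 from [3, -5] -> [-5]
  drop 3 from [3] -> [] (empty!)
  satisfied 1 clause(s); 6 remain; assigned so far: [1, 3]
CONFLICT (empty clause)

Answer: 5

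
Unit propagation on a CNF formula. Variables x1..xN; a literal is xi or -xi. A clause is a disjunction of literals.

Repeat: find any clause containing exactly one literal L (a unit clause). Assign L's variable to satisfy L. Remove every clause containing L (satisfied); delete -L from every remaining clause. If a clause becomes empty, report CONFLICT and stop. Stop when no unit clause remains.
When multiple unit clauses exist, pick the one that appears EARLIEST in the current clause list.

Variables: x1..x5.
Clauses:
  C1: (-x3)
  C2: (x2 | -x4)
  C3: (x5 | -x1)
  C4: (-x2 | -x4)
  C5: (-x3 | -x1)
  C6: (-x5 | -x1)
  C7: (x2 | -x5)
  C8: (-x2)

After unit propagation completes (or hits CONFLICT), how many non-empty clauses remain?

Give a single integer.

unit clause [-3] forces x3=F; simplify:
  satisfied 2 clause(s); 6 remain; assigned so far: [3]
unit clause [-2] forces x2=F; simplify:
  drop 2 from [2, -4] -> [-4]
  drop 2 from [2, -5] -> [-5]
  satisfied 2 clause(s); 4 remain; assigned so far: [2, 3]
unit clause [-4] forces x4=F; simplify:
  satisfied 1 clause(s); 3 remain; assigned so far: [2, 3, 4]
unit clause [-5] forces x5=F; simplify:
  drop 5 from [5, -1] -> [-1]
  satisfied 2 clause(s); 1 remain; assigned so far: [2, 3, 4, 5]
unit clause [-1] forces x1=F; simplify:
  satisfied 1 clause(s); 0 remain; assigned so far: [1, 2, 3, 4, 5]

Answer: 0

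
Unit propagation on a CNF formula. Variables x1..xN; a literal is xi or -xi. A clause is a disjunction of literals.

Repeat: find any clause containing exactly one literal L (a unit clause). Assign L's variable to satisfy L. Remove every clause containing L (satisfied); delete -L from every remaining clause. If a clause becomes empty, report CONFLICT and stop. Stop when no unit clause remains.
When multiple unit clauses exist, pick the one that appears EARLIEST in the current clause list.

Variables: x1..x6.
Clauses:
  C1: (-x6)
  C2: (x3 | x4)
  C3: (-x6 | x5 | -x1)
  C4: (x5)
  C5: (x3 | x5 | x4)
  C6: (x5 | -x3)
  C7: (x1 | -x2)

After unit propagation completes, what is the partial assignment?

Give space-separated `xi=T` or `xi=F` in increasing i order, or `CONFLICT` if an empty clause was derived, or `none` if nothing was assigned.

unit clause [-6] forces x6=F; simplify:
  satisfied 2 clause(s); 5 remain; assigned so far: [6]
unit clause [5] forces x5=T; simplify:
  satisfied 3 clause(s); 2 remain; assigned so far: [5, 6]

Answer: x5=T x6=F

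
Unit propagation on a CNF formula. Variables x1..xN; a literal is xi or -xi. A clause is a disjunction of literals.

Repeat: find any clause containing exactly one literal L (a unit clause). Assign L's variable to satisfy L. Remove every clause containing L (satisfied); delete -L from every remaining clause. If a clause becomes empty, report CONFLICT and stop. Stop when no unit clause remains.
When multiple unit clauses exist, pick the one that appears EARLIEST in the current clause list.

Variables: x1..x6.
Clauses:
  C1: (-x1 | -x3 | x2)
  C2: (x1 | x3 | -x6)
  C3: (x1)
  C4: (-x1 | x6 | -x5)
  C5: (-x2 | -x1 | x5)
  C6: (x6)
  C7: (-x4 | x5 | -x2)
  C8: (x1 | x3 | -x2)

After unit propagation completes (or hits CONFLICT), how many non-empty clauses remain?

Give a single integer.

unit clause [1] forces x1=T; simplify:
  drop -1 from [-1, -3, 2] -> [-3, 2]
  drop -1 from [-1, 6, -5] -> [6, -5]
  drop -1 from [-2, -1, 5] -> [-2, 5]
  satisfied 3 clause(s); 5 remain; assigned so far: [1]
unit clause [6] forces x6=T; simplify:
  satisfied 2 clause(s); 3 remain; assigned so far: [1, 6]

Answer: 3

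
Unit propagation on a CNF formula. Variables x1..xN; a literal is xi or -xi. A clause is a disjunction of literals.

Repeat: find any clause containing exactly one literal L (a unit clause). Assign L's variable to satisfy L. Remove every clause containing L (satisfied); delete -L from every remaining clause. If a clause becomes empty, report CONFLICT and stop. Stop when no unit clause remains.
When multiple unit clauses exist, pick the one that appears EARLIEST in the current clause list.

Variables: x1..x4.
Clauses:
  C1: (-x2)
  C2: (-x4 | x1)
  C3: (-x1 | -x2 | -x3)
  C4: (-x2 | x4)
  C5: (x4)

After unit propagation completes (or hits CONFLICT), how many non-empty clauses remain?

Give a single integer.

Answer: 0

Derivation:
unit clause [-2] forces x2=F; simplify:
  satisfied 3 clause(s); 2 remain; assigned so far: [2]
unit clause [4] forces x4=T; simplify:
  drop -4 from [-4, 1] -> [1]
  satisfied 1 clause(s); 1 remain; assigned so far: [2, 4]
unit clause [1] forces x1=T; simplify:
  satisfied 1 clause(s); 0 remain; assigned so far: [1, 2, 4]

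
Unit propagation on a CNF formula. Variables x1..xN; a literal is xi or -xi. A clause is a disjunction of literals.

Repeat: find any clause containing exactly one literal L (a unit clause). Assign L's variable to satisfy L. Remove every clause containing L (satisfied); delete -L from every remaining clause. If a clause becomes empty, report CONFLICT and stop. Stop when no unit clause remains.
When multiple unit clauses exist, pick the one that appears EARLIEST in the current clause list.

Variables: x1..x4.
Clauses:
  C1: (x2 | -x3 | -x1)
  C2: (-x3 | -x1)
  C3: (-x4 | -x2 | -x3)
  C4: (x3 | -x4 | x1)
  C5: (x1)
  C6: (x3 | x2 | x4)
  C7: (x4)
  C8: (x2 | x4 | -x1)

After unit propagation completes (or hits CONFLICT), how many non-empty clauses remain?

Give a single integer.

Answer: 0

Derivation:
unit clause [1] forces x1=T; simplify:
  drop -1 from [2, -3, -1] -> [2, -3]
  drop -1 from [-3, -1] -> [-3]
  drop -1 from [2, 4, -1] -> [2, 4]
  satisfied 2 clause(s); 6 remain; assigned so far: [1]
unit clause [-3] forces x3=F; simplify:
  drop 3 from [3, 2, 4] -> [2, 4]
  satisfied 3 clause(s); 3 remain; assigned so far: [1, 3]
unit clause [4] forces x4=T; simplify:
  satisfied 3 clause(s); 0 remain; assigned so far: [1, 3, 4]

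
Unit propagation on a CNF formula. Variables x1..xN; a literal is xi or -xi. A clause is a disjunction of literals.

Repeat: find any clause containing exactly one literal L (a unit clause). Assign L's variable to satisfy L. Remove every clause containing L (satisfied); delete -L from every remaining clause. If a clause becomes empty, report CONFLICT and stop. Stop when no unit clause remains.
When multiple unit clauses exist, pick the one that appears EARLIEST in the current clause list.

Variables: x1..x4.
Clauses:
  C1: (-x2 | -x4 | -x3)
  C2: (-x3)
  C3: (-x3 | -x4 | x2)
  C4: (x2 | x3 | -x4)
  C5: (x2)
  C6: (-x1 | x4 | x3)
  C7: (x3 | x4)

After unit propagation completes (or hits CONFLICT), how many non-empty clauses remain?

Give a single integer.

unit clause [-3] forces x3=F; simplify:
  drop 3 from [2, 3, -4] -> [2, -4]
  drop 3 from [-1, 4, 3] -> [-1, 4]
  drop 3 from [3, 4] -> [4]
  satisfied 3 clause(s); 4 remain; assigned so far: [3]
unit clause [2] forces x2=T; simplify:
  satisfied 2 clause(s); 2 remain; assigned so far: [2, 3]
unit clause [4] forces x4=T; simplify:
  satisfied 2 clause(s); 0 remain; assigned so far: [2, 3, 4]

Answer: 0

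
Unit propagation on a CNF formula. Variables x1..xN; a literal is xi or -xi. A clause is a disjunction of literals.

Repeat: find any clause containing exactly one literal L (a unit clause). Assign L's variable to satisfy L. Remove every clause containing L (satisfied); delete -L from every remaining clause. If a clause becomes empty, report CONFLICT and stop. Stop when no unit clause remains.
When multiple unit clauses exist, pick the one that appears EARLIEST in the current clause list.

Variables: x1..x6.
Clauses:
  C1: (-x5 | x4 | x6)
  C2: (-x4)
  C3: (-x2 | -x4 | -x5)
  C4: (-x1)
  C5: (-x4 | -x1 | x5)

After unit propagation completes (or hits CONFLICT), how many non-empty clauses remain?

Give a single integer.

unit clause [-4] forces x4=F; simplify:
  drop 4 from [-5, 4, 6] -> [-5, 6]
  satisfied 3 clause(s); 2 remain; assigned so far: [4]
unit clause [-1] forces x1=F; simplify:
  satisfied 1 clause(s); 1 remain; assigned so far: [1, 4]

Answer: 1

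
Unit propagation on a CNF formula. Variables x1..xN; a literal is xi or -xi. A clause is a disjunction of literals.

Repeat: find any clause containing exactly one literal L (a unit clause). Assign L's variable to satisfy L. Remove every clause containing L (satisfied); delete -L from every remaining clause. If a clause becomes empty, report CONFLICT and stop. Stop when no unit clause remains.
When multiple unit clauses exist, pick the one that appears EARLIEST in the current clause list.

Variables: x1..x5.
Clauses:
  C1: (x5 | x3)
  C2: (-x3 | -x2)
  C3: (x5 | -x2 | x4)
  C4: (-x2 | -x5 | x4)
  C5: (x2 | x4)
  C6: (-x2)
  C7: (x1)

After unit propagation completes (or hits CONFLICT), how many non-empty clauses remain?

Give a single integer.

unit clause [-2] forces x2=F; simplify:
  drop 2 from [2, 4] -> [4]
  satisfied 4 clause(s); 3 remain; assigned so far: [2]
unit clause [4] forces x4=T; simplify:
  satisfied 1 clause(s); 2 remain; assigned so far: [2, 4]
unit clause [1] forces x1=T; simplify:
  satisfied 1 clause(s); 1 remain; assigned so far: [1, 2, 4]

Answer: 1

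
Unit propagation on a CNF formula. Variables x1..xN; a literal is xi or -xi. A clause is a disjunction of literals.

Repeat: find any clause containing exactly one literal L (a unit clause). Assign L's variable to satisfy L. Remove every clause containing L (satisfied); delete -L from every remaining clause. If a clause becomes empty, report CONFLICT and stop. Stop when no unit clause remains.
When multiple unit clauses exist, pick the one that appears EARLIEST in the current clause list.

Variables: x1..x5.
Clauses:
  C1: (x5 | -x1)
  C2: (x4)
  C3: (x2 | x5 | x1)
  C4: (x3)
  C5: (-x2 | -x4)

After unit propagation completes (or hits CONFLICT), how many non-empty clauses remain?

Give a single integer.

Answer: 2

Derivation:
unit clause [4] forces x4=T; simplify:
  drop -4 from [-2, -4] -> [-2]
  satisfied 1 clause(s); 4 remain; assigned so far: [4]
unit clause [3] forces x3=T; simplify:
  satisfied 1 clause(s); 3 remain; assigned so far: [3, 4]
unit clause [-2] forces x2=F; simplify:
  drop 2 from [2, 5, 1] -> [5, 1]
  satisfied 1 clause(s); 2 remain; assigned so far: [2, 3, 4]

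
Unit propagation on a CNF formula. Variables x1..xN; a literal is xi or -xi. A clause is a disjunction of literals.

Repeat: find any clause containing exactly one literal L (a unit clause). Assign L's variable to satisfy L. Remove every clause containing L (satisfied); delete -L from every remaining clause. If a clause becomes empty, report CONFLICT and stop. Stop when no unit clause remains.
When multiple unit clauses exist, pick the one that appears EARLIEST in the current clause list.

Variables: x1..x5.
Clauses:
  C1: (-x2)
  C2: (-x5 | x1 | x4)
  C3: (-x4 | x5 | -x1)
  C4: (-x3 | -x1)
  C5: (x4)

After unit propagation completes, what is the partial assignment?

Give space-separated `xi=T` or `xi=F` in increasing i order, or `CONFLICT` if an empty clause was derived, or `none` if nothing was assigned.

unit clause [-2] forces x2=F; simplify:
  satisfied 1 clause(s); 4 remain; assigned so far: [2]
unit clause [4] forces x4=T; simplify:
  drop -4 from [-4, 5, -1] -> [5, -1]
  satisfied 2 clause(s); 2 remain; assigned so far: [2, 4]

Answer: x2=F x4=T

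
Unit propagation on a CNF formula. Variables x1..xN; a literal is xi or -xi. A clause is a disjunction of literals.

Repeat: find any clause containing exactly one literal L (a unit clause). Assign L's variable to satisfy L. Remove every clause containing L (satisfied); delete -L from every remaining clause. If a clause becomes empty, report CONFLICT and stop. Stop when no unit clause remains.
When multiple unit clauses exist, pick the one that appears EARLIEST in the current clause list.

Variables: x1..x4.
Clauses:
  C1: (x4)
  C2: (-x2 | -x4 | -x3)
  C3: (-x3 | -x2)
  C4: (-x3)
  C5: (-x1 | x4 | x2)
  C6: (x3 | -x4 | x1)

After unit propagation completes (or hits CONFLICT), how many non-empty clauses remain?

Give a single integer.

unit clause [4] forces x4=T; simplify:
  drop -4 from [-2, -4, -3] -> [-2, -3]
  drop -4 from [3, -4, 1] -> [3, 1]
  satisfied 2 clause(s); 4 remain; assigned so far: [4]
unit clause [-3] forces x3=F; simplify:
  drop 3 from [3, 1] -> [1]
  satisfied 3 clause(s); 1 remain; assigned so far: [3, 4]
unit clause [1] forces x1=T; simplify:
  satisfied 1 clause(s); 0 remain; assigned so far: [1, 3, 4]

Answer: 0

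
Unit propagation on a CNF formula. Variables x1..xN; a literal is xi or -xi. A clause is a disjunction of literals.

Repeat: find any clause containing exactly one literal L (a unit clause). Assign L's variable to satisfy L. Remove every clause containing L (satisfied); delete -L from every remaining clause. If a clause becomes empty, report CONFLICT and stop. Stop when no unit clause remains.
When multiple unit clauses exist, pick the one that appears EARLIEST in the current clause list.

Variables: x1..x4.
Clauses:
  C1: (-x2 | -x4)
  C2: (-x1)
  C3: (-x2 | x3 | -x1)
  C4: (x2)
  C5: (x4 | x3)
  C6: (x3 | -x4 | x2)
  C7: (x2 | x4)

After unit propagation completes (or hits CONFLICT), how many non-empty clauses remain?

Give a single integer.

unit clause [-1] forces x1=F; simplify:
  satisfied 2 clause(s); 5 remain; assigned so far: [1]
unit clause [2] forces x2=T; simplify:
  drop -2 from [-2, -4] -> [-4]
  satisfied 3 clause(s); 2 remain; assigned so far: [1, 2]
unit clause [-4] forces x4=F; simplify:
  drop 4 from [4, 3] -> [3]
  satisfied 1 clause(s); 1 remain; assigned so far: [1, 2, 4]
unit clause [3] forces x3=T; simplify:
  satisfied 1 clause(s); 0 remain; assigned so far: [1, 2, 3, 4]

Answer: 0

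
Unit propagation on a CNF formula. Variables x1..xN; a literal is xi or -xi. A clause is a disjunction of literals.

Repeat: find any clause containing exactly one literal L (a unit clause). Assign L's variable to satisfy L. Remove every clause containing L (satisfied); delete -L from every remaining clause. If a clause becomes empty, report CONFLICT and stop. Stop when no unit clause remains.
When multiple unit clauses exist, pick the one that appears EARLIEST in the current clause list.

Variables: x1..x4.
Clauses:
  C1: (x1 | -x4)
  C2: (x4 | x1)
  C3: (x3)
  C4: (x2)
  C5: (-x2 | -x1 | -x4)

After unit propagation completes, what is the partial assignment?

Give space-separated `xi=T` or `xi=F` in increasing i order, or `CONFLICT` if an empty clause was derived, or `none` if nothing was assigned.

Answer: x2=T x3=T

Derivation:
unit clause [3] forces x3=T; simplify:
  satisfied 1 clause(s); 4 remain; assigned so far: [3]
unit clause [2] forces x2=T; simplify:
  drop -2 from [-2, -1, -4] -> [-1, -4]
  satisfied 1 clause(s); 3 remain; assigned so far: [2, 3]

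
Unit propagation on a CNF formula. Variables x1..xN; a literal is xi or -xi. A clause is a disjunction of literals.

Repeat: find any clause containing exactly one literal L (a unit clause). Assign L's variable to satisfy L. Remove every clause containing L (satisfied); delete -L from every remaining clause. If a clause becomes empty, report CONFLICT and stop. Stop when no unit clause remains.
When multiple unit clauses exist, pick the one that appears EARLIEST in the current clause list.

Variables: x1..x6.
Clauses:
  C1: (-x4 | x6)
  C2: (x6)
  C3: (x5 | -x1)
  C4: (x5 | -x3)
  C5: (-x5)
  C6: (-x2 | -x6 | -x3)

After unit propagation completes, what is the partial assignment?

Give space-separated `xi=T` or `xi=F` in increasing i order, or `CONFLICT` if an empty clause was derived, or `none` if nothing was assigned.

Answer: x1=F x3=F x5=F x6=T

Derivation:
unit clause [6] forces x6=T; simplify:
  drop -6 from [-2, -6, -3] -> [-2, -3]
  satisfied 2 clause(s); 4 remain; assigned so far: [6]
unit clause [-5] forces x5=F; simplify:
  drop 5 from [5, -1] -> [-1]
  drop 5 from [5, -3] -> [-3]
  satisfied 1 clause(s); 3 remain; assigned so far: [5, 6]
unit clause [-1] forces x1=F; simplify:
  satisfied 1 clause(s); 2 remain; assigned so far: [1, 5, 6]
unit clause [-3] forces x3=F; simplify:
  satisfied 2 clause(s); 0 remain; assigned so far: [1, 3, 5, 6]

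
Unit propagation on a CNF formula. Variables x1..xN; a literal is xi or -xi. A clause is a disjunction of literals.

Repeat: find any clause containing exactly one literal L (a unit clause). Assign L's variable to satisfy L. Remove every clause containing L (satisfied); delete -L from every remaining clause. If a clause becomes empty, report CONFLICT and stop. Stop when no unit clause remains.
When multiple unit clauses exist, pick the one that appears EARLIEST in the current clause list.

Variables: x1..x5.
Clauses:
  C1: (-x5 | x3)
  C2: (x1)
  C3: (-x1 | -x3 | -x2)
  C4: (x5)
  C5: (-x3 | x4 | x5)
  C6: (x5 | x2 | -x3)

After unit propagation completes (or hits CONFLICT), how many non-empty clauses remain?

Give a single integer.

Answer: 0

Derivation:
unit clause [1] forces x1=T; simplify:
  drop -1 from [-1, -3, -2] -> [-3, -2]
  satisfied 1 clause(s); 5 remain; assigned so far: [1]
unit clause [5] forces x5=T; simplify:
  drop -5 from [-5, 3] -> [3]
  satisfied 3 clause(s); 2 remain; assigned so far: [1, 5]
unit clause [3] forces x3=T; simplify:
  drop -3 from [-3, -2] -> [-2]
  satisfied 1 clause(s); 1 remain; assigned so far: [1, 3, 5]
unit clause [-2] forces x2=F; simplify:
  satisfied 1 clause(s); 0 remain; assigned so far: [1, 2, 3, 5]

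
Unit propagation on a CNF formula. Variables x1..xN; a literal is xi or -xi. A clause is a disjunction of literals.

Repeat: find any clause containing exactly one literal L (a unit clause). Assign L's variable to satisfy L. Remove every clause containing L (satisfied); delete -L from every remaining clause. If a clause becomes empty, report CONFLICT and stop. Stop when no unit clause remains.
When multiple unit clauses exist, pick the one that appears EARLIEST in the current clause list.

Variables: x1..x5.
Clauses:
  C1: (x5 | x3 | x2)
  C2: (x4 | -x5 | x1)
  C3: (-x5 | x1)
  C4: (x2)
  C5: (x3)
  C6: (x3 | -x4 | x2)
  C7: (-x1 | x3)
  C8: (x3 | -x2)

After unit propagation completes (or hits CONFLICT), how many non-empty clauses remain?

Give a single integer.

unit clause [2] forces x2=T; simplify:
  drop -2 from [3, -2] -> [3]
  satisfied 3 clause(s); 5 remain; assigned so far: [2]
unit clause [3] forces x3=T; simplify:
  satisfied 3 clause(s); 2 remain; assigned so far: [2, 3]

Answer: 2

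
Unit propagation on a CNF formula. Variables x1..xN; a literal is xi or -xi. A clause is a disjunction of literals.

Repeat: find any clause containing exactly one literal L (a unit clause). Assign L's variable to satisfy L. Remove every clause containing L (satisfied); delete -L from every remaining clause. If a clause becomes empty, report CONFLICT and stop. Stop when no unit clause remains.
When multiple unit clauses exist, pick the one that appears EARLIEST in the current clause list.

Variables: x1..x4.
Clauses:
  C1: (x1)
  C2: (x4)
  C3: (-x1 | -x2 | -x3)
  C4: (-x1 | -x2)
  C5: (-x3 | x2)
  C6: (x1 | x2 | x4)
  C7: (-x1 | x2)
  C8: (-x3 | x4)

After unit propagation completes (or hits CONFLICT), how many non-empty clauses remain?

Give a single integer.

unit clause [1] forces x1=T; simplify:
  drop -1 from [-1, -2, -3] -> [-2, -3]
  drop -1 from [-1, -2] -> [-2]
  drop -1 from [-1, 2] -> [2]
  satisfied 2 clause(s); 6 remain; assigned so far: [1]
unit clause [4] forces x4=T; simplify:
  satisfied 2 clause(s); 4 remain; assigned so far: [1, 4]
unit clause [-2] forces x2=F; simplify:
  drop 2 from [-3, 2] -> [-3]
  drop 2 from [2] -> [] (empty!)
  satisfied 2 clause(s); 2 remain; assigned so far: [1, 2, 4]
CONFLICT (empty clause)

Answer: 1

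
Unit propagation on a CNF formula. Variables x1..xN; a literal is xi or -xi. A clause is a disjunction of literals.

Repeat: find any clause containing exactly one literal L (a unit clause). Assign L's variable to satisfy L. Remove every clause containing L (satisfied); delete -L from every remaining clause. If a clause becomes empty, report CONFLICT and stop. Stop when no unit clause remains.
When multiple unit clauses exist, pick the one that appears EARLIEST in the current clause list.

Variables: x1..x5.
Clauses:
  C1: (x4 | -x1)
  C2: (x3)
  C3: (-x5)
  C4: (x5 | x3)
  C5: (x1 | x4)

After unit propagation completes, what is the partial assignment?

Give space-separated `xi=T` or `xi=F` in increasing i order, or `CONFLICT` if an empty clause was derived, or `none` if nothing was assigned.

unit clause [3] forces x3=T; simplify:
  satisfied 2 clause(s); 3 remain; assigned so far: [3]
unit clause [-5] forces x5=F; simplify:
  satisfied 1 clause(s); 2 remain; assigned so far: [3, 5]

Answer: x3=T x5=F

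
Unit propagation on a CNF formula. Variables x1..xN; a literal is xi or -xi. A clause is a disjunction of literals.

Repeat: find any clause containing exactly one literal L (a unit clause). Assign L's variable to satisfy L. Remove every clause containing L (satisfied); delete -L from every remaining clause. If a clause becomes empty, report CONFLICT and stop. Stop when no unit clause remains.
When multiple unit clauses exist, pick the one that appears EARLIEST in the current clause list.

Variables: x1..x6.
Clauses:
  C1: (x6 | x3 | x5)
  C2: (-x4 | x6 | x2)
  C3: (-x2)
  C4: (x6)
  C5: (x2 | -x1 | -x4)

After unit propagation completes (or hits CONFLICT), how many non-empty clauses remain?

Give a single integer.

unit clause [-2] forces x2=F; simplify:
  drop 2 from [-4, 6, 2] -> [-4, 6]
  drop 2 from [2, -1, -4] -> [-1, -4]
  satisfied 1 clause(s); 4 remain; assigned so far: [2]
unit clause [6] forces x6=T; simplify:
  satisfied 3 clause(s); 1 remain; assigned so far: [2, 6]

Answer: 1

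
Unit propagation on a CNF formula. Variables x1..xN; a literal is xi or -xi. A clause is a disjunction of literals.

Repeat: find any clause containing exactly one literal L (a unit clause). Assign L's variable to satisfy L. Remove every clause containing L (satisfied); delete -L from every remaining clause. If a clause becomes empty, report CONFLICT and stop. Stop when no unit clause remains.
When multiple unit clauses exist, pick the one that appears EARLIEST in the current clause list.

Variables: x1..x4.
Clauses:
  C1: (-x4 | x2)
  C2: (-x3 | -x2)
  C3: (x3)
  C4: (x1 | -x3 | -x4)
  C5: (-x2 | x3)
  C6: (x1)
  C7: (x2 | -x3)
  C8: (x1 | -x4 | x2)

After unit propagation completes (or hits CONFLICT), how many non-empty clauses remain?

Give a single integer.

Answer: 4

Derivation:
unit clause [3] forces x3=T; simplify:
  drop -3 from [-3, -2] -> [-2]
  drop -3 from [1, -3, -4] -> [1, -4]
  drop -3 from [2, -3] -> [2]
  satisfied 2 clause(s); 6 remain; assigned so far: [3]
unit clause [-2] forces x2=F; simplify:
  drop 2 from [-4, 2] -> [-4]
  drop 2 from [2] -> [] (empty!)
  drop 2 from [1, -4, 2] -> [1, -4]
  satisfied 1 clause(s); 5 remain; assigned so far: [2, 3]
CONFLICT (empty clause)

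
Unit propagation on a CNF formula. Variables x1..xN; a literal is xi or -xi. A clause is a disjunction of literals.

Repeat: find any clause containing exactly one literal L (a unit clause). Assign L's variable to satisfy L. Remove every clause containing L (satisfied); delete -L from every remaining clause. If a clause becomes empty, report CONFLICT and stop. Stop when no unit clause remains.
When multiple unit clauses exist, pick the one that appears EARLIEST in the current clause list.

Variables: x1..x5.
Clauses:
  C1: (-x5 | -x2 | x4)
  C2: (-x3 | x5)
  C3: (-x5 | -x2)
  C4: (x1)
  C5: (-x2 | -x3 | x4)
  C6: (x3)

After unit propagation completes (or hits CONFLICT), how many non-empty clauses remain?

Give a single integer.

Answer: 0

Derivation:
unit clause [1] forces x1=T; simplify:
  satisfied 1 clause(s); 5 remain; assigned so far: [1]
unit clause [3] forces x3=T; simplify:
  drop -3 from [-3, 5] -> [5]
  drop -3 from [-2, -3, 4] -> [-2, 4]
  satisfied 1 clause(s); 4 remain; assigned so far: [1, 3]
unit clause [5] forces x5=T; simplify:
  drop -5 from [-5, -2, 4] -> [-2, 4]
  drop -5 from [-5, -2] -> [-2]
  satisfied 1 clause(s); 3 remain; assigned so far: [1, 3, 5]
unit clause [-2] forces x2=F; simplify:
  satisfied 3 clause(s); 0 remain; assigned so far: [1, 2, 3, 5]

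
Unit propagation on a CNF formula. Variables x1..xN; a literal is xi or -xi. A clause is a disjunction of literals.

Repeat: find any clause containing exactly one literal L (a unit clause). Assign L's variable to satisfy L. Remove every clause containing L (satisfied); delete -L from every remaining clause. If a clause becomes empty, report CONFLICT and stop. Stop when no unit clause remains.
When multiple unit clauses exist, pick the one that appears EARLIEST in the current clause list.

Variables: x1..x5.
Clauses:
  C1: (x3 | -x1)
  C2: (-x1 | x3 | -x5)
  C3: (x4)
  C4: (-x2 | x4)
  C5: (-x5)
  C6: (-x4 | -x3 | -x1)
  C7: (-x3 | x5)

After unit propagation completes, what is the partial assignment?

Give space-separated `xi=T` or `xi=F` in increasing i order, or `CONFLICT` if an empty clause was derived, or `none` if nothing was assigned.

Answer: x1=F x3=F x4=T x5=F

Derivation:
unit clause [4] forces x4=T; simplify:
  drop -4 from [-4, -3, -1] -> [-3, -1]
  satisfied 2 clause(s); 5 remain; assigned so far: [4]
unit clause [-5] forces x5=F; simplify:
  drop 5 from [-3, 5] -> [-3]
  satisfied 2 clause(s); 3 remain; assigned so far: [4, 5]
unit clause [-3] forces x3=F; simplify:
  drop 3 from [3, -1] -> [-1]
  satisfied 2 clause(s); 1 remain; assigned so far: [3, 4, 5]
unit clause [-1] forces x1=F; simplify:
  satisfied 1 clause(s); 0 remain; assigned so far: [1, 3, 4, 5]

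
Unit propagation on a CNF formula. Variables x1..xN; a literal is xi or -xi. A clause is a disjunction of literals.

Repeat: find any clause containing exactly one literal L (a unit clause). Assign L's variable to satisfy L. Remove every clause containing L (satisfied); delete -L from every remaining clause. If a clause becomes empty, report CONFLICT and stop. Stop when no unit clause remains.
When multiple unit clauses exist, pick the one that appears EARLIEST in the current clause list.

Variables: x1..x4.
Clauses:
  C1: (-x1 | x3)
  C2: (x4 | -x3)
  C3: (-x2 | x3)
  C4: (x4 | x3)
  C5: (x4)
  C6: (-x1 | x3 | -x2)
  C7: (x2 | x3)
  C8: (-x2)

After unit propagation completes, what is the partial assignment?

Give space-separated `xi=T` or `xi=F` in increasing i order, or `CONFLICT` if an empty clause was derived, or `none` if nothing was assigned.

unit clause [4] forces x4=T; simplify:
  satisfied 3 clause(s); 5 remain; assigned so far: [4]
unit clause [-2] forces x2=F; simplify:
  drop 2 from [2, 3] -> [3]
  satisfied 3 clause(s); 2 remain; assigned so far: [2, 4]
unit clause [3] forces x3=T; simplify:
  satisfied 2 clause(s); 0 remain; assigned so far: [2, 3, 4]

Answer: x2=F x3=T x4=T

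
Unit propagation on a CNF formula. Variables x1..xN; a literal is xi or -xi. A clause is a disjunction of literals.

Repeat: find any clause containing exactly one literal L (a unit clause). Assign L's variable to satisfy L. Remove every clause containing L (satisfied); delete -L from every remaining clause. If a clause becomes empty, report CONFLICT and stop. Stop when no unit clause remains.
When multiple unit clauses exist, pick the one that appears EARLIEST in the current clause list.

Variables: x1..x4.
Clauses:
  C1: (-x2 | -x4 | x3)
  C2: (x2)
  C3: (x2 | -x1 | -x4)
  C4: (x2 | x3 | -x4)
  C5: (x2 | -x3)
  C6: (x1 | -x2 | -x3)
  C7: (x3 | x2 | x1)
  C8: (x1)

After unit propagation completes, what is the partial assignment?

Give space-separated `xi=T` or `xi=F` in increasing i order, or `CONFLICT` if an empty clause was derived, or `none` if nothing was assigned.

Answer: x1=T x2=T

Derivation:
unit clause [2] forces x2=T; simplify:
  drop -2 from [-2, -4, 3] -> [-4, 3]
  drop -2 from [1, -2, -3] -> [1, -3]
  satisfied 5 clause(s); 3 remain; assigned so far: [2]
unit clause [1] forces x1=T; simplify:
  satisfied 2 clause(s); 1 remain; assigned so far: [1, 2]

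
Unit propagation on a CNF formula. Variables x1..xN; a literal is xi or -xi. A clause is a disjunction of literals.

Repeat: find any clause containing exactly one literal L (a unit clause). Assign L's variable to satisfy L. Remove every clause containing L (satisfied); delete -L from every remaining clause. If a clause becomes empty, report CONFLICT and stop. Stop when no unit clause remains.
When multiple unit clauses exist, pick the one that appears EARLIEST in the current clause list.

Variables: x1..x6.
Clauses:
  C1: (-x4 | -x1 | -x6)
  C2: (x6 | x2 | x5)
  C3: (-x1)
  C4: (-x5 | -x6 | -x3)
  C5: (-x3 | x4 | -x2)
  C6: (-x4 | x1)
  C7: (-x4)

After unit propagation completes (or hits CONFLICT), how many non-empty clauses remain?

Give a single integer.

unit clause [-1] forces x1=F; simplify:
  drop 1 from [-4, 1] -> [-4]
  satisfied 2 clause(s); 5 remain; assigned so far: [1]
unit clause [-4] forces x4=F; simplify:
  drop 4 from [-3, 4, -2] -> [-3, -2]
  satisfied 2 clause(s); 3 remain; assigned so far: [1, 4]

Answer: 3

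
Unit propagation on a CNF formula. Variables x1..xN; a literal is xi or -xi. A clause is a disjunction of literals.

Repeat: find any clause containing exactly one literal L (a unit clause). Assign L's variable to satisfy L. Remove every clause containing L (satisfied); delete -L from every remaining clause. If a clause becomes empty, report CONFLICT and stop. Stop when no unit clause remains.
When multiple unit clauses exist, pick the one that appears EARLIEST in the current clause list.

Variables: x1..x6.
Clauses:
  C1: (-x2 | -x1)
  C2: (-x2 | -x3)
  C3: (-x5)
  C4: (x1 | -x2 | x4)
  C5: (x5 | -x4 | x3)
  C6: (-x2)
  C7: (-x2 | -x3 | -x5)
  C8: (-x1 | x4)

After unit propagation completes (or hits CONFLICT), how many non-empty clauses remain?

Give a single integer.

unit clause [-5] forces x5=F; simplify:
  drop 5 from [5, -4, 3] -> [-4, 3]
  satisfied 2 clause(s); 6 remain; assigned so far: [5]
unit clause [-2] forces x2=F; simplify:
  satisfied 4 clause(s); 2 remain; assigned so far: [2, 5]

Answer: 2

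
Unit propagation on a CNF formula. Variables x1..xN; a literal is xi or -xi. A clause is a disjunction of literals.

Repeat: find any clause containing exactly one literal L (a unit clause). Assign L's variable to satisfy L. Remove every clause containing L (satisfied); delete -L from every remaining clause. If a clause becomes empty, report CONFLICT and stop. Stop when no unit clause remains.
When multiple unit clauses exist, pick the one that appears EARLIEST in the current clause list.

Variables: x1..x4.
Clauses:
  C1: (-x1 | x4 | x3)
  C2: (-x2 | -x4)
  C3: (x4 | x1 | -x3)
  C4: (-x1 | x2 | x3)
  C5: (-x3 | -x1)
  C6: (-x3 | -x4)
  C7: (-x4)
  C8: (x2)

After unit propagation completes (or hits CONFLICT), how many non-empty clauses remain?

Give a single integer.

Answer: 3

Derivation:
unit clause [-4] forces x4=F; simplify:
  drop 4 from [-1, 4, 3] -> [-1, 3]
  drop 4 from [4, 1, -3] -> [1, -3]
  satisfied 3 clause(s); 5 remain; assigned so far: [4]
unit clause [2] forces x2=T; simplify:
  satisfied 2 clause(s); 3 remain; assigned so far: [2, 4]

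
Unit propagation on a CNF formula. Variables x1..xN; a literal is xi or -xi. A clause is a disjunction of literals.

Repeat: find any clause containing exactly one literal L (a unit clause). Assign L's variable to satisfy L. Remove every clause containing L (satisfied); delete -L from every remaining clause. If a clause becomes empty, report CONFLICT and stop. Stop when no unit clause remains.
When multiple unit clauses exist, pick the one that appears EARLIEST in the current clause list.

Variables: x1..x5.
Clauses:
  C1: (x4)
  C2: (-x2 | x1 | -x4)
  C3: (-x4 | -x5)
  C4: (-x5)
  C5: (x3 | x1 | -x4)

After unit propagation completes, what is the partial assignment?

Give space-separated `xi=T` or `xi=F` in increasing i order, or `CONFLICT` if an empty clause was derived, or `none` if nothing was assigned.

Answer: x4=T x5=F

Derivation:
unit clause [4] forces x4=T; simplify:
  drop -4 from [-2, 1, -4] -> [-2, 1]
  drop -4 from [-4, -5] -> [-5]
  drop -4 from [3, 1, -4] -> [3, 1]
  satisfied 1 clause(s); 4 remain; assigned so far: [4]
unit clause [-5] forces x5=F; simplify:
  satisfied 2 clause(s); 2 remain; assigned so far: [4, 5]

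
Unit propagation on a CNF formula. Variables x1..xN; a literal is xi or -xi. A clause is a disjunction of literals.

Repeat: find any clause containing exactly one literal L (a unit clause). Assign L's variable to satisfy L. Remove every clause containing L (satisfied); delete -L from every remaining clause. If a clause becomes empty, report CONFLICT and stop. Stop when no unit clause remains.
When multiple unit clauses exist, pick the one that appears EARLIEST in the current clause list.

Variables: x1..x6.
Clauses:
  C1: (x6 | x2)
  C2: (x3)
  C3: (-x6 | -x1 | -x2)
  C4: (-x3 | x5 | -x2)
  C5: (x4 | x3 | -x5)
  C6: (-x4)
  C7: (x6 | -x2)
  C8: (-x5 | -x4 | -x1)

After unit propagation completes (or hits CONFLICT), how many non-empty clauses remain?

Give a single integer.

unit clause [3] forces x3=T; simplify:
  drop -3 from [-3, 5, -2] -> [5, -2]
  satisfied 2 clause(s); 6 remain; assigned so far: [3]
unit clause [-4] forces x4=F; simplify:
  satisfied 2 clause(s); 4 remain; assigned so far: [3, 4]

Answer: 4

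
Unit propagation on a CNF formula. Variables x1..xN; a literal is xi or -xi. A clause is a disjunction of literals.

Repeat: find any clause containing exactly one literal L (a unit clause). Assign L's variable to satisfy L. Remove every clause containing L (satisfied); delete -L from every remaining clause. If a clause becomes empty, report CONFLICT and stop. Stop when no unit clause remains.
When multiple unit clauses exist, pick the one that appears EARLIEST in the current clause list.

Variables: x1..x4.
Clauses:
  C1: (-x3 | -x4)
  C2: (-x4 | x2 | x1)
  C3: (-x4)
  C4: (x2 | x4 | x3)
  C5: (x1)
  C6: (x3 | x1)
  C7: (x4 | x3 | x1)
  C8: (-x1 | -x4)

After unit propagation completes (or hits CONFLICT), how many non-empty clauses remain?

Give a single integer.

Answer: 1

Derivation:
unit clause [-4] forces x4=F; simplify:
  drop 4 from [2, 4, 3] -> [2, 3]
  drop 4 from [4, 3, 1] -> [3, 1]
  satisfied 4 clause(s); 4 remain; assigned so far: [4]
unit clause [1] forces x1=T; simplify:
  satisfied 3 clause(s); 1 remain; assigned so far: [1, 4]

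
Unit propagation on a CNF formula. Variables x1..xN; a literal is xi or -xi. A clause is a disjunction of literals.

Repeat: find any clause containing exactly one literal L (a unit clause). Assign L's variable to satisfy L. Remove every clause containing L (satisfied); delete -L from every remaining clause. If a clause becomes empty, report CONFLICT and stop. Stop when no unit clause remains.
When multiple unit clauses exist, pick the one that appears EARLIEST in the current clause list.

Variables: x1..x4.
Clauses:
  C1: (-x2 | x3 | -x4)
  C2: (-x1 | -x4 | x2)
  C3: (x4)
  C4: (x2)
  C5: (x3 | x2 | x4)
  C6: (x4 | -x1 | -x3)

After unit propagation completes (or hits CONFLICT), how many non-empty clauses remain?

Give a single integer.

Answer: 0

Derivation:
unit clause [4] forces x4=T; simplify:
  drop -4 from [-2, 3, -4] -> [-2, 3]
  drop -4 from [-1, -4, 2] -> [-1, 2]
  satisfied 3 clause(s); 3 remain; assigned so far: [4]
unit clause [2] forces x2=T; simplify:
  drop -2 from [-2, 3] -> [3]
  satisfied 2 clause(s); 1 remain; assigned so far: [2, 4]
unit clause [3] forces x3=T; simplify:
  satisfied 1 clause(s); 0 remain; assigned so far: [2, 3, 4]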